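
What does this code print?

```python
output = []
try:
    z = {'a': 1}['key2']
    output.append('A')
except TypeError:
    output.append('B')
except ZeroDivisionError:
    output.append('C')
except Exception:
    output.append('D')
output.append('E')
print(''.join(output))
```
DE

KeyError not specifically caught, falls to Exception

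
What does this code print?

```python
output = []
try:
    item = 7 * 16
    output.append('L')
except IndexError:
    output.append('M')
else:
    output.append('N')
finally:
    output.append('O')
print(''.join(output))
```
LNO

else runs before finally when no exception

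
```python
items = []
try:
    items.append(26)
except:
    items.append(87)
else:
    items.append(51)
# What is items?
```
[26, 51]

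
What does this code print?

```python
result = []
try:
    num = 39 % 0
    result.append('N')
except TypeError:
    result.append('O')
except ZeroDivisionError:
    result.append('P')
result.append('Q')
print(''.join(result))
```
PQ

ZeroDivisionError is caught by its specific handler, not TypeError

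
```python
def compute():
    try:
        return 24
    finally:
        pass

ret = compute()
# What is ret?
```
24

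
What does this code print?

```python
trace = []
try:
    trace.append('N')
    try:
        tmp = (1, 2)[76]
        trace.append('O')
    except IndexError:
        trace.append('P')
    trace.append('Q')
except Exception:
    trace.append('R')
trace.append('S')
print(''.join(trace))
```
NPQS

Inner exception caught by inner handler, outer continues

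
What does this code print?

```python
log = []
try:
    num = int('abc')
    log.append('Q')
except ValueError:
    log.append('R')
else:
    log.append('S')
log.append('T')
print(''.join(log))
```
RT

else block skipped when exception is caught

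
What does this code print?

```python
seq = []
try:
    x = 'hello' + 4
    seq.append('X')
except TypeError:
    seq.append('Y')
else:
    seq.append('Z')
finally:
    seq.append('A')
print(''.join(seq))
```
YA

Exception: except runs, else skipped, finally runs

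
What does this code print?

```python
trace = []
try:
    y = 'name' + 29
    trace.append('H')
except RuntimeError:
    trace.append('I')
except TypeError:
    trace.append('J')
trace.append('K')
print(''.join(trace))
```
JK

TypeError is caught by its specific handler, not RuntimeError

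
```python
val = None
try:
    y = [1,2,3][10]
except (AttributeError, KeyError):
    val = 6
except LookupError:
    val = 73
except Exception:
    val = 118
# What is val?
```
73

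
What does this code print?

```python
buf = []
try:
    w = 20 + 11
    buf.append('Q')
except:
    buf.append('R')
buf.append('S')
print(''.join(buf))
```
QS

No exception, try block completes normally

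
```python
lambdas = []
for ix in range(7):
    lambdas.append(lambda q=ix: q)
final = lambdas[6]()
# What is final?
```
6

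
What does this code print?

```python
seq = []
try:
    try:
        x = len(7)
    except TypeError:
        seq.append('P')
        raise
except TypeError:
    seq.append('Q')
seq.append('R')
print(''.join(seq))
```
PQR

raise without argument re-raises current exception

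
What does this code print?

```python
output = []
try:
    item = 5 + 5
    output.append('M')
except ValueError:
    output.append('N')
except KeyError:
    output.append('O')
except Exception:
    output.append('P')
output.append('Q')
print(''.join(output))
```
MQ

No exception, try block completes normally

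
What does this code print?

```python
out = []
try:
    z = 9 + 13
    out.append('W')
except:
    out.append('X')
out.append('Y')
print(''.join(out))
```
WY

No exception, try block completes normally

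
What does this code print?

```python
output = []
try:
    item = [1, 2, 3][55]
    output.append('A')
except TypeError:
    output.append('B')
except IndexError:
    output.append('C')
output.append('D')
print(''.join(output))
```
CD

IndexError is caught by its specific handler, not TypeError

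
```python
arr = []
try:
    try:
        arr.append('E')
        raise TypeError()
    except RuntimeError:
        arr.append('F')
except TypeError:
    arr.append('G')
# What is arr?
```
['E', 'G']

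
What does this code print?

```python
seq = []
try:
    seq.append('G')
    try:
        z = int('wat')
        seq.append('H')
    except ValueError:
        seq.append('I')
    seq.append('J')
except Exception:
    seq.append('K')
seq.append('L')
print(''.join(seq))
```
GIJL

Inner exception caught by inner handler, outer continues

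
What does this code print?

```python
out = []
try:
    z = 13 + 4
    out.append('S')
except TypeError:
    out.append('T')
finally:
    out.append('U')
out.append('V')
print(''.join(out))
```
SUV

finally runs after normal execution too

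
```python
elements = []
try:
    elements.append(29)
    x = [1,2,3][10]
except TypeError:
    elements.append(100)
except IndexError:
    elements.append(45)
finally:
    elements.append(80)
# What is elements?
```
[29, 45, 80]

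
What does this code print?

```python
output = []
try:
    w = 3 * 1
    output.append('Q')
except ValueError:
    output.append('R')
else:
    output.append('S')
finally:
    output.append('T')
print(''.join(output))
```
QST

else runs before finally when no exception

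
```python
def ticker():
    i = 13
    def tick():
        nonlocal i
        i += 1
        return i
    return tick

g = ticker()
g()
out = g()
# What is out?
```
15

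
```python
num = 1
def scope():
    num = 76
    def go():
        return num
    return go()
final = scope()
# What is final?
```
76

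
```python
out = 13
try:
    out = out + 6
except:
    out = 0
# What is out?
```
19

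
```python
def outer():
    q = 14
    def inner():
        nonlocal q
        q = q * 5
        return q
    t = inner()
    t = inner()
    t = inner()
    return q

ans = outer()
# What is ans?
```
1750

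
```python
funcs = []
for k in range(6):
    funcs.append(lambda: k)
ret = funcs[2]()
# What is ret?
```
5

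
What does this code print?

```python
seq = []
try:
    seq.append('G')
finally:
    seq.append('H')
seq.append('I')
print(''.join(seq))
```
GHI

try/finally without except, no exception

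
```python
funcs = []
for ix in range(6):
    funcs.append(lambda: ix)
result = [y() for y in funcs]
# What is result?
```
[5, 5, 5, 5, 5, 5]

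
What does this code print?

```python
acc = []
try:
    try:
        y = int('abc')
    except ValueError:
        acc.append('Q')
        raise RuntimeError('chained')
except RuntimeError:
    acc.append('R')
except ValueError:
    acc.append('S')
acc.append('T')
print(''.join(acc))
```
QRT

RuntimeError raised and caught, original ValueError not re-raised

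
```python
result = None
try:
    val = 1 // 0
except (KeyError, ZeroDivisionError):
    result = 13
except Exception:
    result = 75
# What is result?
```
13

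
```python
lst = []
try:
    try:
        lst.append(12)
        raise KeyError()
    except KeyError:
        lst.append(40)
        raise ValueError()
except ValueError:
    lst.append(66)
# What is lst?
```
[12, 40, 66]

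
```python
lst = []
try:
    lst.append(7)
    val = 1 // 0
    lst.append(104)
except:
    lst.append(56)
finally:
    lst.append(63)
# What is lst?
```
[7, 56, 63]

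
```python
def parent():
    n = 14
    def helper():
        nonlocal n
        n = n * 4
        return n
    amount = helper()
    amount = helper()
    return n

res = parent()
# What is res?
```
224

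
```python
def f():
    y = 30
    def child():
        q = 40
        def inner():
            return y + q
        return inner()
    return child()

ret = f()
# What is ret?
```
70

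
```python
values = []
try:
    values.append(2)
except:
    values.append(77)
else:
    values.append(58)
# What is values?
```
[2, 58]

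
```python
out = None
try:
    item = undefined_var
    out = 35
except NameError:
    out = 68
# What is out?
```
68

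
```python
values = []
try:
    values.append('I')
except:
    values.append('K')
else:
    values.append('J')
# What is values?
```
['I', 'J']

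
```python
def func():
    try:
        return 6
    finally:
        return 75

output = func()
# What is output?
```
75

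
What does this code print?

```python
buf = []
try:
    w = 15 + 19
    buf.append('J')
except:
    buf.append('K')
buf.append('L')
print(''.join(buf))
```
JL

No exception, try block completes normally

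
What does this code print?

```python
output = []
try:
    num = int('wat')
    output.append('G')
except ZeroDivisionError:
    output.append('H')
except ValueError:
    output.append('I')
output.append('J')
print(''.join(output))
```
IJ

ValueError is caught by its specific handler, not ZeroDivisionError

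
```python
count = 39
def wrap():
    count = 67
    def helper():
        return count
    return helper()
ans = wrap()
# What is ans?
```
67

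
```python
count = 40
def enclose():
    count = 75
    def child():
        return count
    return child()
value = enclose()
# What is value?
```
75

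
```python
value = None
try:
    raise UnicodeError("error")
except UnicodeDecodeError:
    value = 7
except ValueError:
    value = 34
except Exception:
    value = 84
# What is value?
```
34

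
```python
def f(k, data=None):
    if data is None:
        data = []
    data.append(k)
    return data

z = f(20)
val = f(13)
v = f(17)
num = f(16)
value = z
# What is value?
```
[20]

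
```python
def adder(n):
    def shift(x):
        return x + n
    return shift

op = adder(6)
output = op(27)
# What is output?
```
33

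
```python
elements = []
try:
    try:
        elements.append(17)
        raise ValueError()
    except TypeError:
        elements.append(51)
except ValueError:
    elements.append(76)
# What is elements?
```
[17, 76]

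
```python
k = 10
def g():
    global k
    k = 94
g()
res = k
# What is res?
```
94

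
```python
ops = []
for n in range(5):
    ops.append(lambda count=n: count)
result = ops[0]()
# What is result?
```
0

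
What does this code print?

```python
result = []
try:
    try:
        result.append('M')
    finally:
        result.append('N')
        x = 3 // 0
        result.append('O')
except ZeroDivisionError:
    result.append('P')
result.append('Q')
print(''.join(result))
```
MNPQ

Exception in inner finally caught by outer except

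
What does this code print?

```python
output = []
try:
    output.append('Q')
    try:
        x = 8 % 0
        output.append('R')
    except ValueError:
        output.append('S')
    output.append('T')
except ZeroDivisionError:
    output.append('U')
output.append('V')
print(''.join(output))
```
QUV

Inner handler doesn't match, propagates to outer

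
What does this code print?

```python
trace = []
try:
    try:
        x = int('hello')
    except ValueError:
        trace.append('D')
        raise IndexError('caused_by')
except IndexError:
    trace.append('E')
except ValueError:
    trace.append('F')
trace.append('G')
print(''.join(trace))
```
DEG

IndexError raised and caught, original ValueError not re-raised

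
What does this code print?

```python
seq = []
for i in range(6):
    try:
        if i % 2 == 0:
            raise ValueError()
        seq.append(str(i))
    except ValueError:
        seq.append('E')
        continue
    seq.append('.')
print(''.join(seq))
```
E1.E3.E5.

continue in except skips rest of loop body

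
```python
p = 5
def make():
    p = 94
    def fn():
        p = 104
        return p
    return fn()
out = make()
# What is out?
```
104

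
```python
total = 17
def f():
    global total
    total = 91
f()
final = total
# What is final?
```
91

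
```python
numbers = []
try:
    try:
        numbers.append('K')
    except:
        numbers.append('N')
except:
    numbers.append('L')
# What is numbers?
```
['K']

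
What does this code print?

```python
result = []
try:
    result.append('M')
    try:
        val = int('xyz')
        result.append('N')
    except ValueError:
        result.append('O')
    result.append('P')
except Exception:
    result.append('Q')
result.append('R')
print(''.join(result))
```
MOPR

Inner exception caught by inner handler, outer continues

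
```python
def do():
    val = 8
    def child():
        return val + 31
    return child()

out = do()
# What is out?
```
39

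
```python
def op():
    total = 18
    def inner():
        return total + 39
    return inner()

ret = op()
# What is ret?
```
57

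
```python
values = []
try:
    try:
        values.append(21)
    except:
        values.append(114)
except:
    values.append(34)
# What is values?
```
[21]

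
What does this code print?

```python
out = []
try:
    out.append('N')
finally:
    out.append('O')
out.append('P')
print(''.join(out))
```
NOP

try/finally without except, no exception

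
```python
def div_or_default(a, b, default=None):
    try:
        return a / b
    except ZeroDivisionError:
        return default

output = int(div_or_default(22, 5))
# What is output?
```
4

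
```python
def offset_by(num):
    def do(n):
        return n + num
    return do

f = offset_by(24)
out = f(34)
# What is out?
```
58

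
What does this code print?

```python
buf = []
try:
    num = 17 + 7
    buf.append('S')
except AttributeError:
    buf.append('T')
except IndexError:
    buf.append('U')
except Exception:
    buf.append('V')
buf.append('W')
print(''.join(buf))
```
SW

No exception, try block completes normally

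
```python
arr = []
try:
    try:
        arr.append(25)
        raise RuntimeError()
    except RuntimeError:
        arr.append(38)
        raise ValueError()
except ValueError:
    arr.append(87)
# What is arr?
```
[25, 38, 87]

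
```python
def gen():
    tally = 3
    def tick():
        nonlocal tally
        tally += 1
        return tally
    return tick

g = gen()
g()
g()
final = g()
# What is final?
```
6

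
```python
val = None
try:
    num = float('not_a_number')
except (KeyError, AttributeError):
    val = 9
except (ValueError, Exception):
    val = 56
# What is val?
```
56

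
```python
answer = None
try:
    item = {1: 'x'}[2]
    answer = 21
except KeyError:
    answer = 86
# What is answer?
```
86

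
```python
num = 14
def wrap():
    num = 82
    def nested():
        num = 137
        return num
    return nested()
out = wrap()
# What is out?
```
137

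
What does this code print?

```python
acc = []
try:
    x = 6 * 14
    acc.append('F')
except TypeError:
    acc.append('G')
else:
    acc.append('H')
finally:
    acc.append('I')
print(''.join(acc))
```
FHI

else runs before finally when no exception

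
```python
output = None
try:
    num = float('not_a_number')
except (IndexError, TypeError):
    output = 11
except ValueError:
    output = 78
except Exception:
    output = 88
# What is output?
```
78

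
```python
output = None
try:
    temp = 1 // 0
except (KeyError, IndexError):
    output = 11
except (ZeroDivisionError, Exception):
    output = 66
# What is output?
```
66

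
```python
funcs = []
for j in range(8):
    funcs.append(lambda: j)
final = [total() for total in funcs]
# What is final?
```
[7, 7, 7, 7, 7, 7, 7, 7]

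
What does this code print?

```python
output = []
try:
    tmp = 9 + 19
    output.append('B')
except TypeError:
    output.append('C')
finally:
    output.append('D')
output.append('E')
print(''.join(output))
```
BDE

finally runs after normal execution too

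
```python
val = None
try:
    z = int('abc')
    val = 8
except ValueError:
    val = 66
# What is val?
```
66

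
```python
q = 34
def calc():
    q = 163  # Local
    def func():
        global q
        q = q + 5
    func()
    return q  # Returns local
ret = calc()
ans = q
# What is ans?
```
39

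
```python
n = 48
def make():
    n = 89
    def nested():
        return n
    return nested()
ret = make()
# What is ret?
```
89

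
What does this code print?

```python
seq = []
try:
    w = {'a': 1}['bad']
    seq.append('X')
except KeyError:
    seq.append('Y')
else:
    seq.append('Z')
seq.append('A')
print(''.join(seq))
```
YA

else block skipped when exception is caught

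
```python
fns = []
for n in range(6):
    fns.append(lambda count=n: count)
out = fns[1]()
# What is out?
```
1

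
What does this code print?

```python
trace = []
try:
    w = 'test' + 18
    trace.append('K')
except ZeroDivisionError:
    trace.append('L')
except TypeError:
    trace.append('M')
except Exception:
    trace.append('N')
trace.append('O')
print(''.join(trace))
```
MO

TypeError matches before generic Exception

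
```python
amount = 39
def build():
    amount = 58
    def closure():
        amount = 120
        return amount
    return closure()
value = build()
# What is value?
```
120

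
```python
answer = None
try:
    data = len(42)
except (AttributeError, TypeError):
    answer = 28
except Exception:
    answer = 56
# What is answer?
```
28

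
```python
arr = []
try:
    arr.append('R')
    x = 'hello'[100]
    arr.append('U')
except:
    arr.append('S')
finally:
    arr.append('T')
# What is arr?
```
['R', 'S', 'T']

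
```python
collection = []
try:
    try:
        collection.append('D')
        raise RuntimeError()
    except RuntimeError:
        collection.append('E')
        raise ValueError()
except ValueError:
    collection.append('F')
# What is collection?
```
['D', 'E', 'F']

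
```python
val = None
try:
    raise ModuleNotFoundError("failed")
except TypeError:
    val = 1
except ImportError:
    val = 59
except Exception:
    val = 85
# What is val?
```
59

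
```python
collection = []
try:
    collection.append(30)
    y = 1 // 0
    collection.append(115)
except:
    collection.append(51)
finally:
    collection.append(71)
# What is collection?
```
[30, 51, 71]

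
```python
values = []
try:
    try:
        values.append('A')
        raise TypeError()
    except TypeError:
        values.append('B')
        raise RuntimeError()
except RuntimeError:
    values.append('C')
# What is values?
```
['A', 'B', 'C']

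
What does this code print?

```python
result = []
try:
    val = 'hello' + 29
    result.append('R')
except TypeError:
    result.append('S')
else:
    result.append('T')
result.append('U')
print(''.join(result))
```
SU

else block skipped when exception is caught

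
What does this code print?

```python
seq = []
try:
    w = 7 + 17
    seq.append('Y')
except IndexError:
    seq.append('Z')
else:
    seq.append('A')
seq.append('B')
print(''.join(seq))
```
YAB

else block runs when no exception occurs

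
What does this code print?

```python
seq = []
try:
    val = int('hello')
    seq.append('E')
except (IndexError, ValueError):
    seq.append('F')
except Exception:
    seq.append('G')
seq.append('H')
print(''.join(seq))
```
FH

ValueError matches tuple containing it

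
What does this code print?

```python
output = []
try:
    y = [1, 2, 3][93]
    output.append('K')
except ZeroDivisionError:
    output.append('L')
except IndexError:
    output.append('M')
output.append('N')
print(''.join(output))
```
MN

IndexError is caught by its specific handler, not ZeroDivisionError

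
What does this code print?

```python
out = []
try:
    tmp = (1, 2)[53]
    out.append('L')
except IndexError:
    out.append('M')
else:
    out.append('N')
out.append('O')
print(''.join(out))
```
MO

else block skipped when exception is caught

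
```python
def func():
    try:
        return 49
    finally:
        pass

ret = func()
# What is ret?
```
49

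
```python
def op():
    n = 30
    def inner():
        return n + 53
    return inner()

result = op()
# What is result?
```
83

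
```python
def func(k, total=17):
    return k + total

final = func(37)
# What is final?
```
54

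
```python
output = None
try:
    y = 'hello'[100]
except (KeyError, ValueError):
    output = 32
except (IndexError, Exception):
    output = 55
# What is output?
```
55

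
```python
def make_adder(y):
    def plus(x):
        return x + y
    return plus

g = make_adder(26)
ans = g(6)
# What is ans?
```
32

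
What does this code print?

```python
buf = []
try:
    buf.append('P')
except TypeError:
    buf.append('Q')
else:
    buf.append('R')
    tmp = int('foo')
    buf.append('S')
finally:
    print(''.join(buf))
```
PR

Try succeeds, else appends 'R', ValueError in else is uncaught, finally prints before exception propagates ('S' never appended)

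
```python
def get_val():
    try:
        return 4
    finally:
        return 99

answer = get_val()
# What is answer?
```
99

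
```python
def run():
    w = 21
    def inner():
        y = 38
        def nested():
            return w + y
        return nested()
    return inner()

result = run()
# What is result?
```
59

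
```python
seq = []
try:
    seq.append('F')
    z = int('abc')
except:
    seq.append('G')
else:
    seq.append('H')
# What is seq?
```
['F', 'G']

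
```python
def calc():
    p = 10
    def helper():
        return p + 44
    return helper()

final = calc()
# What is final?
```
54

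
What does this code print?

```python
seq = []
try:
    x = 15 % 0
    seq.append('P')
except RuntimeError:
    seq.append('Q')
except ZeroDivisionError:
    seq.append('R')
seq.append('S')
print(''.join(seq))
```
RS

ZeroDivisionError is caught by its specific handler, not RuntimeError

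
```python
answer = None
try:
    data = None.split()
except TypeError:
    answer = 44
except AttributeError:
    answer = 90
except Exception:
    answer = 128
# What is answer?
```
90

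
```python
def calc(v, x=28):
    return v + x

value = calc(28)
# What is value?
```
56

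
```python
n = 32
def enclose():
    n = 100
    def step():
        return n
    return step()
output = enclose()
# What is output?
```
100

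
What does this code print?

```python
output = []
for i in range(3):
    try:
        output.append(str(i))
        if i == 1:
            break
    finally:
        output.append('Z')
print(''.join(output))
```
0Z1Z

finally runs even when breaking out of loop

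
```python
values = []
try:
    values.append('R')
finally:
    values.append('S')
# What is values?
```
['R', 'S']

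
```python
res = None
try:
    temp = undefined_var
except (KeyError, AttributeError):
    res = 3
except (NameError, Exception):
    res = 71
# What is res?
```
71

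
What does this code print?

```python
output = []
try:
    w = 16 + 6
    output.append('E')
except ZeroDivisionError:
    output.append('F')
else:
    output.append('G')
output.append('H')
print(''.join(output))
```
EGH

else block runs when no exception occurs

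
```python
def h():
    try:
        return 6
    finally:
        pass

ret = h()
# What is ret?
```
6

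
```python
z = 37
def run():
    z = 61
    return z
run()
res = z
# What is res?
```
37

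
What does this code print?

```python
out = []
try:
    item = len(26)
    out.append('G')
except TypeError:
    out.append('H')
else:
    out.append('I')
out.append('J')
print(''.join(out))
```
HJ

else block skipped when exception is caught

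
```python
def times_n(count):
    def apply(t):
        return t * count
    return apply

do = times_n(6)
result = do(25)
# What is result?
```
150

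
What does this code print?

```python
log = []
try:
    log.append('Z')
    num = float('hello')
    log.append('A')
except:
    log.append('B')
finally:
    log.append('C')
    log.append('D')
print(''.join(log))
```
ZBCD

Code before exception runs, then except, then all of finally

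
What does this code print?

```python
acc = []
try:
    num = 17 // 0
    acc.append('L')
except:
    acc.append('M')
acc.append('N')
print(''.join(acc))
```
MN

Exception raised in try, caught by bare except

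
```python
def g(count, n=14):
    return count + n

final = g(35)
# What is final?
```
49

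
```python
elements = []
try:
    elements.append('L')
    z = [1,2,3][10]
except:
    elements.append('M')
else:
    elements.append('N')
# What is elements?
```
['L', 'M']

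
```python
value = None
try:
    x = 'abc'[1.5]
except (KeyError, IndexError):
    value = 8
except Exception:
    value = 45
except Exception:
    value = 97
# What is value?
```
45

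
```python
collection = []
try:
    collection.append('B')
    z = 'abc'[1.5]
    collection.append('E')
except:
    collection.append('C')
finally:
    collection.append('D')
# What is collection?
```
['B', 'C', 'D']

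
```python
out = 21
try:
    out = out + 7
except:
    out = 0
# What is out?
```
28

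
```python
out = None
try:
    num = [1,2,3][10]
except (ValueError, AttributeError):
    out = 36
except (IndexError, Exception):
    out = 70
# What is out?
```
70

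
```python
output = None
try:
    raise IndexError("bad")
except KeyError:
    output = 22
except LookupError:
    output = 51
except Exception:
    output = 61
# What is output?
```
51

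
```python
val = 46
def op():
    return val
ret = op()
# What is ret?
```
46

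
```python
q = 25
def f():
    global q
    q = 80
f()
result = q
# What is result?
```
80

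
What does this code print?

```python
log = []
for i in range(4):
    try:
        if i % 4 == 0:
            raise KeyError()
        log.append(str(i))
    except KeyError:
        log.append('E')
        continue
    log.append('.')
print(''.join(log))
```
E1.2.3.

continue in except skips rest of loop body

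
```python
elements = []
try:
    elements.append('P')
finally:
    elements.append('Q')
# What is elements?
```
['P', 'Q']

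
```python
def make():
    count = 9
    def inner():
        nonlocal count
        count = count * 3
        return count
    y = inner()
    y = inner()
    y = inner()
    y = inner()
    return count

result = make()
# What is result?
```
729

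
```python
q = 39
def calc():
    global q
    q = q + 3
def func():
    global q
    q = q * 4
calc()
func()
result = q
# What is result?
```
168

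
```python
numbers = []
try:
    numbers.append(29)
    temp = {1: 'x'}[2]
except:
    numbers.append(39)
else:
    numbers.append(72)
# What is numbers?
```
[29, 39]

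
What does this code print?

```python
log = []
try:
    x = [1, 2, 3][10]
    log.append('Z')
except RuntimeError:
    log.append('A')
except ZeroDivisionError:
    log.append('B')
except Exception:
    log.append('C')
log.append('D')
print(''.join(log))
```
CD

IndexError not specifically caught, falls to Exception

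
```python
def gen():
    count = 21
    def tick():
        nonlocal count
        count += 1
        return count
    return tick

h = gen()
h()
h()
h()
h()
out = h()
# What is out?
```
26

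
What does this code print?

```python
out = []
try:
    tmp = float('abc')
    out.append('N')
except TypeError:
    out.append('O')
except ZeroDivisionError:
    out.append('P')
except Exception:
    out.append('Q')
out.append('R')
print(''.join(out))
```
QR

ValueError not specifically caught, falls to Exception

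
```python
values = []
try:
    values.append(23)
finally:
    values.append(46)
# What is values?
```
[23, 46]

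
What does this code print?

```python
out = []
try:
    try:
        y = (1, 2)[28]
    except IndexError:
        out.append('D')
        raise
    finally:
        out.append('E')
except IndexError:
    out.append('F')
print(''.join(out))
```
DEF

finally runs before re-raised exception propagates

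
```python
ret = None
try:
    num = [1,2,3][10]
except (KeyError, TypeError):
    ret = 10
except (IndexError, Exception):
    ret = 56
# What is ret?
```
56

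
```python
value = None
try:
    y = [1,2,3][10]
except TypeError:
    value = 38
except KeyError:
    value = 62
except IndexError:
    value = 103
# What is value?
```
103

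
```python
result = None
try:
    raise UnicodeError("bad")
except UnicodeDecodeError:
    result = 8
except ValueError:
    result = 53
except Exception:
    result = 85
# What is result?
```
53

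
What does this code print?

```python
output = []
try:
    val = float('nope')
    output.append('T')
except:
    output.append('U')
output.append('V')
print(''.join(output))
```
UV

Exception raised in try, caught by bare except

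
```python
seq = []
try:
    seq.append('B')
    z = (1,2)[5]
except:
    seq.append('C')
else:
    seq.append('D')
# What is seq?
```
['B', 'C']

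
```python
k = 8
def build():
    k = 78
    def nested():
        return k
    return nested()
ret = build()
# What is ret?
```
78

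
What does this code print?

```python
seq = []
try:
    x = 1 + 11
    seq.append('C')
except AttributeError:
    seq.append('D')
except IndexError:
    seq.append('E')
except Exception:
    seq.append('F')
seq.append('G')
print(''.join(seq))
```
CG

No exception, try block completes normally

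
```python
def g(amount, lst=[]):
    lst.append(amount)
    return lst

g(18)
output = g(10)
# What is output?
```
[18, 10]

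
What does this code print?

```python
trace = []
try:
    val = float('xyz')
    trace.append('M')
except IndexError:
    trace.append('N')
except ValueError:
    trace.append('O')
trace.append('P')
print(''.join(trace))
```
OP

ValueError is caught by its specific handler, not IndexError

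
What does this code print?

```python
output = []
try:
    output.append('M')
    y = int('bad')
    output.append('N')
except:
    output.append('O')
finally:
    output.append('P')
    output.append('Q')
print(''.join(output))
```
MOPQ

Code before exception runs, then except, then all of finally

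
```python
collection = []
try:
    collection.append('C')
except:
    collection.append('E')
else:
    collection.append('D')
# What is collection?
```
['C', 'D']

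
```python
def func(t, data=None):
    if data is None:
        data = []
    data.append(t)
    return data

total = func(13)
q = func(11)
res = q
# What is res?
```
[11]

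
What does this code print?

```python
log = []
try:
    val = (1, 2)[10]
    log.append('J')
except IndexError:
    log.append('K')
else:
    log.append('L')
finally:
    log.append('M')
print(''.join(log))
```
KM

Exception: except runs, else skipped, finally runs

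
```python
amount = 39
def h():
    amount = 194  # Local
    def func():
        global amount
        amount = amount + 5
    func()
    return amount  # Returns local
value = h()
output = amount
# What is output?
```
44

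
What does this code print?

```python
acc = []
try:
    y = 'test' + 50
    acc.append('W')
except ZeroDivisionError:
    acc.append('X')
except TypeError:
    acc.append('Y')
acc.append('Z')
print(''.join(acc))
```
YZ

TypeError is caught by its specific handler, not ZeroDivisionError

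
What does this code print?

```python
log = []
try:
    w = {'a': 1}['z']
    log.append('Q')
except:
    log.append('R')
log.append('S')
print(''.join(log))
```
RS

Exception raised in try, caught by bare except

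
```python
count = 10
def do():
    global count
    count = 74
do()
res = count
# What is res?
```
74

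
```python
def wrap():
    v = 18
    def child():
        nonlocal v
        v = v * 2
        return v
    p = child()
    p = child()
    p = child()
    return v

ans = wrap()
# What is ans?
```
144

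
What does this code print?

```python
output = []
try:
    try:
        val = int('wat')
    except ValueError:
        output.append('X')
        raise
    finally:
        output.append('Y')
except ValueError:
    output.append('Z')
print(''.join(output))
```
XYZ

finally runs before re-raised exception propagates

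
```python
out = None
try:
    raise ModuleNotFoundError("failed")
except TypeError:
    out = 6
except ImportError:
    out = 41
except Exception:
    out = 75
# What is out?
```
41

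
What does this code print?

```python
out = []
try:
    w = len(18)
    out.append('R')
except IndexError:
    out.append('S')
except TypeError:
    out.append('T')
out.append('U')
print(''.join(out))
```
TU

TypeError is caught by its specific handler, not IndexError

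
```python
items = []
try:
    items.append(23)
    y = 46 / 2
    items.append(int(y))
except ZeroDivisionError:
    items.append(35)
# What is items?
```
[23, 23]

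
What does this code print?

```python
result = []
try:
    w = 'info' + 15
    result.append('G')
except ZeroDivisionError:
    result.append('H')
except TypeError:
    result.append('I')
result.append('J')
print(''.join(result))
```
IJ

TypeError is caught by its specific handler, not ZeroDivisionError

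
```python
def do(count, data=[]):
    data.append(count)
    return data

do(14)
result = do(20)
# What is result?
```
[14, 20]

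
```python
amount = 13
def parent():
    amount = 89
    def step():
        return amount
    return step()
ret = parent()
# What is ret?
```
89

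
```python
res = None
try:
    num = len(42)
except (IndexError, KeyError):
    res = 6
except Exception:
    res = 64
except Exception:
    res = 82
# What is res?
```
64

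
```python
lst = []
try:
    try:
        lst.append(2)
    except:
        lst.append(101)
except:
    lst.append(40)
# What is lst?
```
[2]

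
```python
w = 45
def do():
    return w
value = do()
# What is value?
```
45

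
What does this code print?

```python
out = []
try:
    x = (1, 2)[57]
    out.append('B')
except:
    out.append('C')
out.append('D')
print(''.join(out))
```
CD

Exception raised in try, caught by bare except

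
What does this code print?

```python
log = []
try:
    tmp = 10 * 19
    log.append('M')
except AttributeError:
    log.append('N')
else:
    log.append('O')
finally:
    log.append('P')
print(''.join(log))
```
MOP

else runs before finally when no exception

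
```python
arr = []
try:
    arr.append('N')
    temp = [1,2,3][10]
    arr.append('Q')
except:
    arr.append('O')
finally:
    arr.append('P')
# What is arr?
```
['N', 'O', 'P']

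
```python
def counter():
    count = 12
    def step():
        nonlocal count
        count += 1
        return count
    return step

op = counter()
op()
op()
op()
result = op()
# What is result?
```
16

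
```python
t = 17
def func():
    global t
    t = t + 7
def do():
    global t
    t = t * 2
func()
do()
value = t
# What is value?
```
48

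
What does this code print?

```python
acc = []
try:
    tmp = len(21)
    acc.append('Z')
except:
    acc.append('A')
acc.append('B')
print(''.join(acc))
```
AB

Exception raised in try, caught by bare except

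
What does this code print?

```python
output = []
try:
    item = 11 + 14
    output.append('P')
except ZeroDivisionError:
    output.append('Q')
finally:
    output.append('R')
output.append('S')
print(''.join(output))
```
PRS

finally runs after normal execution too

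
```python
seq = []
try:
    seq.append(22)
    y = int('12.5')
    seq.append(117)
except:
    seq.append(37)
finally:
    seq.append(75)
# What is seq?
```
[22, 37, 75]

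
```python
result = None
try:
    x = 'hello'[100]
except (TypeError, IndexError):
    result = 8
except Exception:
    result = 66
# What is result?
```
8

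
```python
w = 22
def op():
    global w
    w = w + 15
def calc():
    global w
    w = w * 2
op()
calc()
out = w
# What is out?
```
74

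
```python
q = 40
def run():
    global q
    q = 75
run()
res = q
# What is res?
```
75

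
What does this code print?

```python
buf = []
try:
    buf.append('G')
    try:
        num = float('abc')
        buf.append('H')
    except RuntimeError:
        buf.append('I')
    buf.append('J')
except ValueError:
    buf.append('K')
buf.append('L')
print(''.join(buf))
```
GKL

Inner handler doesn't match, propagates to outer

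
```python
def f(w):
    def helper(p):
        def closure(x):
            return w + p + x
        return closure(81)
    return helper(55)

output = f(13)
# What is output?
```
149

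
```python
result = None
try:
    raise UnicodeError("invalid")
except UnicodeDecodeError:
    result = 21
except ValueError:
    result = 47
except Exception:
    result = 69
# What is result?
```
47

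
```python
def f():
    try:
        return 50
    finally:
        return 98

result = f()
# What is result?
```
98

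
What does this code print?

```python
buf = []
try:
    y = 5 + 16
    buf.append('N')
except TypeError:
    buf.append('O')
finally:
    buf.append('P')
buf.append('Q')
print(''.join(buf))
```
NPQ

finally runs after normal execution too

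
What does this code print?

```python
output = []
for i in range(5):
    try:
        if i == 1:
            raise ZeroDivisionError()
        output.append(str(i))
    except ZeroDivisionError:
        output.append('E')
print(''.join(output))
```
0E234

Exception on i=1 caught, loop continues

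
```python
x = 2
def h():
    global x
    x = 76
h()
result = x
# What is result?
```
76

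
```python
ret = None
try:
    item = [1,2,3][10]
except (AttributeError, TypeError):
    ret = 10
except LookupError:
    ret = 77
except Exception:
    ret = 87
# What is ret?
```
77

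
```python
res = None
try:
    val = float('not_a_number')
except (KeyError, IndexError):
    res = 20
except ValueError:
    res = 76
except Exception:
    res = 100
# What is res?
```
76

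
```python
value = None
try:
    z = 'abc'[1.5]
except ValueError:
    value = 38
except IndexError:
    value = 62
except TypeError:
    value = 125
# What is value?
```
125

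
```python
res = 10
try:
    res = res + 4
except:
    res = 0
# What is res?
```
14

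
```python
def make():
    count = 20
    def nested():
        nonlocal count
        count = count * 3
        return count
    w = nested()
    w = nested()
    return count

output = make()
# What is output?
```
180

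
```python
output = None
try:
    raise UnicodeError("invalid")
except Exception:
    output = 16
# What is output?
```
16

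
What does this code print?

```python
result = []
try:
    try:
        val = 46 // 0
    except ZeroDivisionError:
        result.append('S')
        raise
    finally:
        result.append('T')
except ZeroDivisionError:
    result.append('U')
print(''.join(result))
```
STU

finally runs before re-raised exception propagates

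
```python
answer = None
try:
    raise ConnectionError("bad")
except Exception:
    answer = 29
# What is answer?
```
29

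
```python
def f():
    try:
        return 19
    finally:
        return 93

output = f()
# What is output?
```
93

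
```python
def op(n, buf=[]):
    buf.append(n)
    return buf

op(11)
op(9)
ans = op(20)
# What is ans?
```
[11, 9, 20]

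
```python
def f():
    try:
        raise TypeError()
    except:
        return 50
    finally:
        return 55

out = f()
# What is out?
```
55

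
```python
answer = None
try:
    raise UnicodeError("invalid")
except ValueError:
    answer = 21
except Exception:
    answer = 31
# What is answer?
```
21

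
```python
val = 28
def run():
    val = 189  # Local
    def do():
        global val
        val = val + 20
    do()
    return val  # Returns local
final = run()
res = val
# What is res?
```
48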